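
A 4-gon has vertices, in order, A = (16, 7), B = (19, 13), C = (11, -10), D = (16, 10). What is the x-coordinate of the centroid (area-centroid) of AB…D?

Apply the shoelace (surveyor's) formula. First the cross-terms c_i = x_i·y_{i+1} − x_{i+1}·y_i:
  75, -333, 270, -48  ⇒  2A = -36, A = -18.
Then Σ (x_i + x_{i+1})·c_i = -1611, so x̄ = -1611 / (6·(-18)) = 179/12.

179/12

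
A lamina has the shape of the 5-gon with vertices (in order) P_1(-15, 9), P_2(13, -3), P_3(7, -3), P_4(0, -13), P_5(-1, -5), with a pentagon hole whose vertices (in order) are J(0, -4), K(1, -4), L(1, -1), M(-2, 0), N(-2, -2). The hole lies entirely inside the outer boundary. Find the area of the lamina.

Outer boundary:
Apply the shoelace (surveyor's) formula: 2A = Σ (x_i·y_{i+1} − x_{i+1}·y_i), indices taken mod 5.
Σ = (-72) + (-18) + (-91) + (-13) + (-84) = -278
Area = |Σ|/2 = 139.
Hole:
Apply the surveyor's formula: 2A = Σ (x_i·y_{i+1} − x_{i+1}·y_i), indices taken mod 5.
Σ = (4) + (3) + (-2) + (4) + (8) = 17
Area = |Σ|/2 = 8.5.
Net area = 139 − 8.5 = 130.5.

130.5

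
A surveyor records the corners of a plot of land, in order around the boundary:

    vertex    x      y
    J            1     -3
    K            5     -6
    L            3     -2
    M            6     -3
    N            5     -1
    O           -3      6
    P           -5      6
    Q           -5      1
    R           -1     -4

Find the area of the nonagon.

60.5

Cross-terms: 9, 8, 3, 9, 27, 12, 25, 21, 7  ⇒  Σ = 121
Area = |Σ|/2 = 60.5.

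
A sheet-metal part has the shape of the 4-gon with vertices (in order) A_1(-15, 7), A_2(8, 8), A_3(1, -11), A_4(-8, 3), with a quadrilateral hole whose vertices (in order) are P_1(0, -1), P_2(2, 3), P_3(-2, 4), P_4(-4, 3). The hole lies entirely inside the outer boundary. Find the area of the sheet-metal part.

169

Outer boundary:
Σ = (-176) + (-96) + (-85) + (-11) = -368
Area = |Σ|/2 = 184.
Hole:
Apply Gauss's area formula: 2A = Σ (x_i·y_{i+1} − x_{i+1}·y_i), indices taken mod 4.
Cross-terms: 2, 14, 10, 4  ⇒  Σ = 30
Area = |Σ|/2 = 15.
Net area = 184 − 15 = 169.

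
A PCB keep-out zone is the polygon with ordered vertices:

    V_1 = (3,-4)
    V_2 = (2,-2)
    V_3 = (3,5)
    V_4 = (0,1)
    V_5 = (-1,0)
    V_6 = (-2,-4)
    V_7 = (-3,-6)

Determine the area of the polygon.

Apply the shoelace (surveyor's) formula: 2A = Σ (x_i·y_{i+1} − x_{i+1}·y_i), indices taken mod 7.
Σ = (2) + (16) + (3) + (1) + (4) + (0) + (30) = 56
Area = |Σ|/2 = 28.

28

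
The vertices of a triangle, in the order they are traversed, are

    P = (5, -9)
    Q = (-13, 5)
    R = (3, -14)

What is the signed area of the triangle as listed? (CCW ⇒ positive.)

59

Apply the surveyor's formula: 2A = Σ (x_i·y_{i+1} − x_{i+1}·y_i), indices taken mod 3.
Σ = (-92) + (167) + (43) = 118
Signed area = Σ/2 = 59 (positive ⇒ counter-clockwise traversal).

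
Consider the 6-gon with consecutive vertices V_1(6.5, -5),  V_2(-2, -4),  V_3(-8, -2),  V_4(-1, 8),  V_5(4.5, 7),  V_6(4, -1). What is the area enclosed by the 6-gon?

109.5

Apply the shoelace formula: 2A = Σ (x_i·y_{i+1} − x_{i+1}·y_i), indices taken mod 6.
Σ = (-36) + (-28) + (-66) + (-43) + (-32.5) + (-13.5) = -219
Area = |Σ|/2 = 109.5.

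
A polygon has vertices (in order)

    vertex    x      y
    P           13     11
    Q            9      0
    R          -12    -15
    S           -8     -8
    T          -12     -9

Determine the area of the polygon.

Σ = (-99) + (-135) + (-24) + (-24) + (-15) = -297
Area = |Σ|/2 = 148.5.

148.5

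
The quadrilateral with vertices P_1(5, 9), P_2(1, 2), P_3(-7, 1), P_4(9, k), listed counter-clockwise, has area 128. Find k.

-14

The doubled signed area Σ (x_i y_{i+1} − x_{i+1} y_i) is linear in k.
With k=0 it equals 88; the coefficient of k is -12 (from the two edges through P_4).
So -12·k + 88 = 2·128 = 256 ⇒ k = -14.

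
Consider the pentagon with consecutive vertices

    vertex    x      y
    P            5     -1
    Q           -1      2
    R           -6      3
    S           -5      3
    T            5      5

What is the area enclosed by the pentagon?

27.5

P→Q: (5)(2) − (-1)(-1) = 9
Q→R: (-1)(3) − (-6)(2) = 9
R→S: (-6)(3) − (-5)(3) = -3
S→T: (-5)(5) − (5)(3) = -40
T→P: (5)(-1) − (5)(5) = -30
Σ = -55
Area = |Σ|/2 = 27.5.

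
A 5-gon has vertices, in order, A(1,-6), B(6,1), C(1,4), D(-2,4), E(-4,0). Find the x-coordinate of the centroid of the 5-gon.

5/7

Apply the surveyor's formula. First the cross-terms c_i = x_i·y_{i+1} − x_{i+1}·y_i:
  37, 23, 12, 16, 24  ⇒  2A = 112, A = 56.
Then Σ (x_i + x_{i+1})·c_i = 240, so x̄ = 240 / (6·56) = 5/7.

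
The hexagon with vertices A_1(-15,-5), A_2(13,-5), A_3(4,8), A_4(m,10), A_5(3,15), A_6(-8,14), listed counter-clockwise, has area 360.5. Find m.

5

Write out the shoelace sum; only the two edges meeting at A_4 involve m:
2·Area = [(4·10 − m·8) + (m·15 − 3·10)] + 676
       = 7·m + 686 = 721
⇒ m = 5.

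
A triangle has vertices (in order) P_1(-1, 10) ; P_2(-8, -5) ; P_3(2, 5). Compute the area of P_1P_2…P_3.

Apply the surveyor's formula: 2A = Σ (x_i·y_{i+1} − x_{i+1}·y_i), indices taken mod 3.
Σ = (85) + (-30) + (25) = 80
Area = |Σ|/2 = 40.

40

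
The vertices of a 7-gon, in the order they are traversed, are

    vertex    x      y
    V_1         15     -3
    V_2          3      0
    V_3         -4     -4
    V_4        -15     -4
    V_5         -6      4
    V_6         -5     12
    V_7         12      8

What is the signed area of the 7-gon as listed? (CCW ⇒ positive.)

Apply the shoelace formula: 2A = Σ (x_i·y_{i+1} − x_{i+1}·y_i), indices taken mod 7.
Cross-terms: 9, -12, -44, -84, -52, -184, -156  ⇒  Σ = -523
Signed area = Σ/2 = -261.5 (negative ⇒ clockwise traversal).

-261.5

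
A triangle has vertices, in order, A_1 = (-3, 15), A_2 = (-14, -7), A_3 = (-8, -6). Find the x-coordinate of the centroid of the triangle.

-25/3

Apply Gauss's area formula. First the cross-terms c_i = x_i·y_{i+1} − x_{i+1}·y_i:
  231, 28, -138  ⇒  2A = 121, A = 60.5.
Then Σ (x_i + x_{i+1})·c_i = -3025, so x̄ = -3025 / (6·60.5) = -25/3.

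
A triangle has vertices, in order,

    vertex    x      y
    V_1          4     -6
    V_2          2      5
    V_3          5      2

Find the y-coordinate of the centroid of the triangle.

Apply the surveyor's formula. First the cross-terms c_i = x_i·y_{i+1} − x_{i+1}·y_i:
  32, -21, -38  ⇒  2A = -27, A = -13.5.
Then Σ (y_i + y_{i+1})·c_i = -27, so ȳ = -27 / (6·(-13.5)) = 1/3.

1/3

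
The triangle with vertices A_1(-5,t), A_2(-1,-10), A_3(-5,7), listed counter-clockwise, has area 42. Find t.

-14

The doubled signed area Σ (x_i y_{i+1} − x_{i+1} y_i) is linear in t.
With t=0 it equals 28; the coefficient of t is -4 (from the two edges through A_1).
So -4·t + 28 = 2·42 = 84 ⇒ t = -14.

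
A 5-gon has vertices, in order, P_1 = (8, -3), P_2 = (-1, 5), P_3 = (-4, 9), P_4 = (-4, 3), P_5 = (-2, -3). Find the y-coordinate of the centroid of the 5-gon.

Apply the surveyor's formula. First the cross-terms c_i = x_i·y_{i+1} − x_{i+1}·y_i:
  37, 11, 24, 18, 30  ⇒  2A = 120, A = 60.
Then Σ (y_i + y_{i+1})·c_i = 336, so ȳ = 336 / (6·60) = 14/15.

14/15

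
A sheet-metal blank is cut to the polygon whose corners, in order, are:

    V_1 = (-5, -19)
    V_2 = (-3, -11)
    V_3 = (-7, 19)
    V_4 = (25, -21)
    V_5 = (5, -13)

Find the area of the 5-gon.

422

Apply Gauss's area formula: 2A = Σ (x_i·y_{i+1} − x_{i+1}·y_i), indices taken mod 5.
Cross-terms: -2, -134, -328, -220, -160  ⇒  Σ = -844
Area = |Σ|/2 = 422.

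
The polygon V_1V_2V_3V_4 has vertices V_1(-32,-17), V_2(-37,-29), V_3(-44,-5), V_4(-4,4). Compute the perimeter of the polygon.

|V_1V_2| = √((-5)² + (-12)²) = √169 = 13
|V_2V_3| = √((-7)² + (24)²) = √625 = 25
|V_3V_4| = √((40)² + (9)²) = √1681 = 41
|V_4V_1| = √((-28)² + (-21)²) = √1225 = 35
Perimeter = 13 + 25 + 41 + 35 = 114.

114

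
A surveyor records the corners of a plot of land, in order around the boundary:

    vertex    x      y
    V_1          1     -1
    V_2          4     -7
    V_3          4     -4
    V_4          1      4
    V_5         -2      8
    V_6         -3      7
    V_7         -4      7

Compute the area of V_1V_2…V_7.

V_1→V_2: (1)(-7) − (4)(-1) = -3
V_2→V_3: (4)(-4) − (4)(-7) = 12
V_3→V_4: (4)(4) − (1)(-4) = 20
V_4→V_5: (1)(8) − (-2)(4) = 16
V_5→V_6: (-2)(7) − (-3)(8) = 10
V_6→V_7: (-3)(7) − (-4)(7) = 7
V_7→V_1: (-4)(-1) − (1)(7) = -3
Σ = 59
Area = |Σ|/2 = 29.5.

29.5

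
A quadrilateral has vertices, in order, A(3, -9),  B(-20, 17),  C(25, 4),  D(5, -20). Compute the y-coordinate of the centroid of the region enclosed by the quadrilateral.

56/51

Apply Gauss's area formula. First the cross-terms c_i = x_i·y_{i+1} − x_{i+1}·y_i:
  -129, -505, -520, 15  ⇒  2A = -1139, A = -569.5.
Then Σ (y_i + y_{i+1})·c_i = -3752, so ȳ = -3752 / (6·(-569.5)) = 56/51.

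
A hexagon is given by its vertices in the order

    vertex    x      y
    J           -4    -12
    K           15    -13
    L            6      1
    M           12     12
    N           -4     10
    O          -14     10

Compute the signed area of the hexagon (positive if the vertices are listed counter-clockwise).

Apply the shoelace (surveyor's) formula: 2A = Σ (x_i·y_{i+1} − x_{i+1}·y_i), indices taken mod 6.
Cross-terms: 232, 93, 60, 168, 100, 208  ⇒  Σ = 861
Signed area = Σ/2 = 430.5 (positive ⇒ counter-clockwise traversal).

430.5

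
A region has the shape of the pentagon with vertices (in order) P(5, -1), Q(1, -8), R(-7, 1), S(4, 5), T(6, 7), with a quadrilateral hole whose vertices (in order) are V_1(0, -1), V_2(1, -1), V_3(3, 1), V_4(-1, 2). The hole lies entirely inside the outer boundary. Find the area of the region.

81.5

Outer boundary:
Apply the shoelace (surveyor's) formula: 2A = Σ (x_i·y_{i+1} − x_{i+1}·y_i), indices taken mod 5.
Cross-terms: -39, -55, -39, -2, -41  ⇒  Σ = -176
Area = |Σ|/2 = 88.
Hole:
Apply the surveyor's formula: 2A = Σ (x_i·y_{i+1} − x_{i+1}·y_i), indices taken mod 4.
Σ = (1) + (4) + (7) + (1) = 13
Area = |Σ|/2 = 6.5.
Net area = 88 − 6.5 = 81.5.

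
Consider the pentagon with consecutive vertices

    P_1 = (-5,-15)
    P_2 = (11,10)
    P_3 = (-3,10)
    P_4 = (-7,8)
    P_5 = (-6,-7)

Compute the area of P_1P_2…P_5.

Apply the surveyor's formula: 2A = Σ (x_i·y_{i+1} − x_{i+1}·y_i), indices taken mod 5.
Σ = (115) + (140) + (46) + (97) + (55) = 453
Area = |Σ|/2 = 226.5.

226.5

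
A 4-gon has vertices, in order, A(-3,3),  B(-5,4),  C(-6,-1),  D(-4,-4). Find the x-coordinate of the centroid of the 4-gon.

Apply the shoelace formula. First the cross-terms c_i = x_i·y_{i+1} − x_{i+1}·y_i:
  3, 29, 20, -24  ⇒  2A = 28, A = 14.
Then Σ (x_i + x_{i+1})·c_i = -375, so x̄ = -375 / (6·14) = -125/28.

-125/28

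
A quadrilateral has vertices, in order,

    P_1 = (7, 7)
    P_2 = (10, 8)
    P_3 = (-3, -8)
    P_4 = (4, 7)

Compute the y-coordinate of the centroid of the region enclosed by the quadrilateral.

Apply the surveyor's formula. First the cross-terms c_i = x_i·y_{i+1} − x_{i+1}·y_i:
  -14, -56, 11, -21  ⇒  2A = -80, A = -40.
Then Σ (y_i + y_{i+1})·c_i = -515, so ȳ = -515 / (6·(-40)) = 103/48.

103/48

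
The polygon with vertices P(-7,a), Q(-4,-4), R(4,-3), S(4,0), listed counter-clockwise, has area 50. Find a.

4

Write out the shoelace sum; only the two edges meeting at P involve a:
2·Area = [(4·a − (-7)·0) + ((-7)·(-4) − (-4)·a)] + 40
       = 8·a + 68 = 100
⇒ a = 4.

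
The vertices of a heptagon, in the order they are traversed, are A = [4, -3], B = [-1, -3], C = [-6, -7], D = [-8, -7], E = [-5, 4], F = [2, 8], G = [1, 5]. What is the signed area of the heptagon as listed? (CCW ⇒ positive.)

-88

Apply Gauss's area formula: 2A = Σ (x_i·y_{i+1} − x_{i+1}·y_i), indices taken mod 7.
A→B: (4)(-3) − (-1)(-3) = -15
B→C: (-1)(-7) − (-6)(-3) = -11
C→D: (-6)(-7) − (-8)(-7) = -14
D→E: (-8)(4) − (-5)(-7) = -67
E→F: (-5)(8) − (2)(4) = -48
F→G: (2)(5) − (1)(8) = 2
G→A: (1)(-3) − (4)(5) = -23
Σ = -176
Signed area = Σ/2 = -88 (negative ⇒ clockwise traversal).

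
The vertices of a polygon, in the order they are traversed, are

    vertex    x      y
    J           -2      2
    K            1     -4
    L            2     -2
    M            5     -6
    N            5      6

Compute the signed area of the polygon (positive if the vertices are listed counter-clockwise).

Σ = (6) + (6) + (-2) + (60) + (22) = 92
Signed area = Σ/2 = 46 (positive ⇒ counter-clockwise traversal).

46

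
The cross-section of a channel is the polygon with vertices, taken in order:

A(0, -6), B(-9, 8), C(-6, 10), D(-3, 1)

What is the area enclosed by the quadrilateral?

27

Cross-terms: -54, -42, 24, 18  ⇒  Σ = -54
Area = |Σ|/2 = 27.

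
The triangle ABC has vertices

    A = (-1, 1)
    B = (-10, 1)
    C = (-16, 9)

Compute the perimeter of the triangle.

|AB| = √((-9)² + (0)²) = √81 = 9
|BC| = √((-6)² + (8)²) = √100 = 10
|CA| = √((15)² + (-8)²) = √289 = 17
Perimeter = 9 + 10 + 17 = 36.

36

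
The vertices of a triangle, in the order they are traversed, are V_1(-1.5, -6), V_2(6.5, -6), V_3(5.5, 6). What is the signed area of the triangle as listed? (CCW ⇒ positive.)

48

Apply the shoelace formula: 2A = Σ (x_i·y_{i+1} − x_{i+1}·y_i), indices taken mod 3.
Cross-terms: 48, 72, -24  ⇒  Σ = 96
Signed area = Σ/2 = 48 (positive ⇒ counter-clockwise traversal).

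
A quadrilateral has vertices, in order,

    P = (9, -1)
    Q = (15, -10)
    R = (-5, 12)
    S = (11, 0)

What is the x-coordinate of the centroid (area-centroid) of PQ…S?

63/11

Apply Gauss's area formula. First the cross-terms c_i = x_i·y_{i+1} − x_{i+1}·y_i:
  -75, 130, -132, -11  ⇒  2A = -88, A = -44.
Then Σ (x_i + x_{i+1})·c_i = -1512, so x̄ = -1512 / (6·(-44)) = 63/11.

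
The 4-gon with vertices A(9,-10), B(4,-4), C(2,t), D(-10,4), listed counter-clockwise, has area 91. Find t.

7

Write out the shoelace sum; only the two edges meeting at C involve t:
2·Area = [(4·t − 2·(-4)) + (2·4 − (-10)·t)] + 68
       = 14·t + 84 = 182
⇒ t = 7.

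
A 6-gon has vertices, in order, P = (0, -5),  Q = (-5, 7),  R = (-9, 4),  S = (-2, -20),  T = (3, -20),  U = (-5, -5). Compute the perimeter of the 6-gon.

70

|PQ| = √((-5)² + (12)²) = √169 = 13
|QR| = √((-4)² + (-3)²) = √25 = 5
|RS| = √((7)² + (-24)²) = √625 = 25
|ST| = √((5)² + (0)²) = √25 = 5
|TU| = √((-8)² + (15)²) = √289 = 17
|UP| = √((5)² + (0)²) = √25 = 5
Perimeter = 13 + 5 + 25 + 5 + 17 + 5 = 70.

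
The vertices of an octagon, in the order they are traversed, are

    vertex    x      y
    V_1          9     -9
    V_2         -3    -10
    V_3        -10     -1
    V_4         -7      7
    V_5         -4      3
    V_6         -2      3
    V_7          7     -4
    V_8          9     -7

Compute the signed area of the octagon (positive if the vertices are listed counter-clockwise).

Apply the surveyor's formula: 2A = Σ (x_i·y_{i+1} − x_{i+1}·y_i), indices taken mod 8.
V_1→V_2: (9)(-10) − (-3)(-9) = -117
V_2→V_3: (-3)(-1) − (-10)(-10) = -97
V_3→V_4: (-10)(7) − (-7)(-1) = -77
V_4→V_5: (-7)(3) − (-4)(7) = 7
V_5→V_6: (-4)(3) − (-2)(3) = -6
V_6→V_7: (-2)(-4) − (7)(3) = -13
V_7→V_8: (7)(-7) − (9)(-4) = -13
V_8→V_1: (9)(-9) − (9)(-7) = -18
Σ = -334
Signed area = Σ/2 = -167 (negative ⇒ clockwise traversal).

-167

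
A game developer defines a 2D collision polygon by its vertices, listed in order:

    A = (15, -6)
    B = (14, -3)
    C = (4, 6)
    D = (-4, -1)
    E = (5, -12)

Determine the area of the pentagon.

Cross-terms: 39, 96, 20, 53, 150  ⇒  Σ = 358
Area = |Σ|/2 = 179.

179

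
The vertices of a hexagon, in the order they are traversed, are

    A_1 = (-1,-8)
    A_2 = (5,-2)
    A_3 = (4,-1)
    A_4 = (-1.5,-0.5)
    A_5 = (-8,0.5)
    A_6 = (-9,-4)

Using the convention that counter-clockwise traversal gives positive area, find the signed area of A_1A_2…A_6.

Σ = (42) + (3) + (-3.5) + (-4.75) + (36.5) + (68) = 141.25
Signed area = Σ/2 = 70.625 (positive ⇒ counter-clockwise traversal).

70.625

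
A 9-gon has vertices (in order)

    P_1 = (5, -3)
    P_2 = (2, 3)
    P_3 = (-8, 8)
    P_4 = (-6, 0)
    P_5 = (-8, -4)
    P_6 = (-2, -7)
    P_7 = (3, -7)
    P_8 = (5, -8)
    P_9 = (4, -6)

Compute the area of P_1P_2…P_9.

123.5

Apply the shoelace formula: 2A = Σ (x_i·y_{i+1} − x_{i+1}·y_i), indices taken mod 9.
Σ = (21) + (40) + (48) + (24) + (48) + (35) + (11) + (2) + (18) = 247
Area = |Σ|/2 = 123.5.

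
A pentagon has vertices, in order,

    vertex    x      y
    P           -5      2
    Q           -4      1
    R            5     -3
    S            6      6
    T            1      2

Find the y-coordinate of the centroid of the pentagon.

235/228

Apply the surveyor's formula. First the cross-terms c_i = x_i·y_{i+1} − x_{i+1}·y_i:
  3, 7, 48, 6, 12  ⇒  2A = 76, A = 38.
Then Σ (y_i + y_{i+1})·c_i = 235, so ȳ = 235 / (6·38) = 235/228.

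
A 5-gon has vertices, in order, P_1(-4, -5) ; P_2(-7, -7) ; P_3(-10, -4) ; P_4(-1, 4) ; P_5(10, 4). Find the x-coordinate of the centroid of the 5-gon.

Apply Gauss's area formula. First the cross-terms c_i = x_i·y_{i+1} − x_{i+1}·y_i:
  -7, -42, -44, -44, -34  ⇒  2A = -171, A = -85.5.
Then Σ (x_i + x_{i+1})·c_i = 675, so x̄ = 675 / (6·(-85.5)) = -25/19.

-25/19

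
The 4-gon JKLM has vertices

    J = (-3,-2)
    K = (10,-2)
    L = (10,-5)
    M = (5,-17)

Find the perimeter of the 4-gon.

|JK| = √((13)² + (0)²) = √169 = 13
|KL| = √((0)² + (-3)²) = √9 = 3
|LM| = √((-5)² + (-12)²) = √169 = 13
|MJ| = √((-8)² + (15)²) = √289 = 17
Perimeter = 13 + 3 + 13 + 17 = 46.

46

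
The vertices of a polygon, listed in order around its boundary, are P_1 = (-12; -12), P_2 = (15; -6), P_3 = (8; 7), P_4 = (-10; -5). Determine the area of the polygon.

247.5

Apply the surveyor's formula: 2A = Σ (x_i·y_{i+1} − x_{i+1}·y_i), indices taken mod 4.
Σ = (252) + (153) + (30) + (60) = 495
Area = |Σ|/2 = 247.5.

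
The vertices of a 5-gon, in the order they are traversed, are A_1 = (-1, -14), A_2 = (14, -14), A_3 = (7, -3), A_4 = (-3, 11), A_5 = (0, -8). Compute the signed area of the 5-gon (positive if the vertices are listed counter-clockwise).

Apply the shoelace (surveyor's) formula: 2A = Σ (x_i·y_{i+1} − x_{i+1}·y_i), indices taken mod 5.
Cross-terms: 210, 56, 68, 24, -8  ⇒  Σ = 350
Signed area = Σ/2 = 175 (positive ⇒ counter-clockwise traversal).

175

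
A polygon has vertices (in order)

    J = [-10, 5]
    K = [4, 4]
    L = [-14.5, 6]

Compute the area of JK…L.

Apply the shoelace (surveyor's) formula: 2A = Σ (x_i·y_{i+1} − x_{i+1}·y_i), indices taken mod 3.
Σ = (-60) + (82) + (-12.5) = 9.5
Area = |Σ|/2 = 4.75.

4.75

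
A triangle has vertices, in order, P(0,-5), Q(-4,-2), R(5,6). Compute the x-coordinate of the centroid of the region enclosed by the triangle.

1/3

Apply the shoelace (surveyor's) formula. First the cross-terms c_i = x_i·y_{i+1} − x_{i+1}·y_i:
  -20, -14, -25  ⇒  2A = -59, A = -29.5.
Then Σ (x_i + x_{i+1})·c_i = -59, so x̄ = -59 / (6·(-29.5)) = 1/3.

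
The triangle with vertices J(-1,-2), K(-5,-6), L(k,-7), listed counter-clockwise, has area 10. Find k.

-1

Write out the shoelace sum; only the two edges meeting at L involve k:
2·Area = [((-5)·(-7) − k·(-6)) + (k·(-2) − (-1)·(-7))] + -4
       = 4·k + 24 = 20
⇒ k = -1.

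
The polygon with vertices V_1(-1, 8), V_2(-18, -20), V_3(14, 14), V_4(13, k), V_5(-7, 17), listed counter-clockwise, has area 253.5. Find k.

Write out the shoelace sum; only the two edges meeting at V_4 involve k:
2·Area = [(14·k − 13·14) + (13·17 − (-7)·k)] + 153
       = 21·k + 192 = 507
⇒ k = 15.

15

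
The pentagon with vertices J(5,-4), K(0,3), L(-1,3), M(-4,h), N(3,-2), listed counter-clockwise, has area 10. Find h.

The doubled signed area Σ (x_i y_{i+1} − x_{i+1} y_i) is linear in h.
With h=0 it equals 36; the coefficient of h is -4 (from the two edges through M).
So -4·h + 36 = 2·10 = 20 ⇒ h = 4.

4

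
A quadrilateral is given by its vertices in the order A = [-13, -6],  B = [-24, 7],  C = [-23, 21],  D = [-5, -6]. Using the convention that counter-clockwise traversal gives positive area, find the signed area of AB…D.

Apply the surveyor's formula: 2A = Σ (x_i·y_{i+1} − x_{i+1}·y_i), indices taken mod 4.
Σ = (-235) + (-343) + (243) + (-48) = -383
Signed area = Σ/2 = -191.5 (negative ⇒ clockwise traversal).

-191.5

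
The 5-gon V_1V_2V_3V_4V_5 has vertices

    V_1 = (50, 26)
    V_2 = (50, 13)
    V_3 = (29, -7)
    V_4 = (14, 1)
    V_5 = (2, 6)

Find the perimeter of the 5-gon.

124

|V_1V_2| = √((0)² + (-13)²) = √169 = 13
|V_2V_3| = √((-21)² + (-20)²) = √841 = 29
|V_3V_4| = √((-15)² + (8)²) = √289 = 17
|V_4V_5| = √((-12)² + (5)²) = √169 = 13
|V_5V_1| = √((48)² + (20)²) = √2704 = 52
Perimeter = 13 + 29 + 17 + 13 + 52 = 124.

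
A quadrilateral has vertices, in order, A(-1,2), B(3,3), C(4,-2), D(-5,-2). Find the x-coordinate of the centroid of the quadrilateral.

6/19

Apply Gauss's area formula. First the cross-terms c_i = x_i·y_{i+1} − x_{i+1}·y_i:
  -9, -18, -18, -12  ⇒  2A = -57, A = -28.5.
Then Σ (x_i + x_{i+1})·c_i = -54, so x̄ = -54 / (6·(-28.5)) = 6/19.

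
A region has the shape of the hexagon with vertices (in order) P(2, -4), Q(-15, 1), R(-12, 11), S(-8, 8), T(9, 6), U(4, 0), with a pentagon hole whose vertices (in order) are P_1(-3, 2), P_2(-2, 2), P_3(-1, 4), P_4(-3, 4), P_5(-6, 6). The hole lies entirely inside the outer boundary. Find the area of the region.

Outer boundary:
Σ = (-58) + (-153) + (-8) + (-120) + (-24) + (-16) = -379
Area = |Σ|/2 = 189.5.
Hole:
Apply the shoelace (surveyor's) formula: 2A = Σ (x_i·y_{i+1} − x_{i+1}·y_i), indices taken mod 5.
P_1→P_2: (-3)(2) − (-2)(2) = -2
P_2→P_3: (-2)(4) − (-1)(2) = -6
P_3→P_4: (-1)(4) − (-3)(4) = 8
P_4→P_5: (-3)(6) − (-6)(4) = 6
P_5→P_1: (-6)(2) − (-3)(6) = 6
Σ = 12
Area = |Σ|/2 = 6.
Net area = 189.5 − 6 = 183.5.

183.5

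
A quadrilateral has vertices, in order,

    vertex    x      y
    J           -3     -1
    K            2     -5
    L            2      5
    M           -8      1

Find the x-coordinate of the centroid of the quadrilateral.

-31/27

Apply the shoelace (surveyor's) formula. First the cross-terms c_i = x_i·y_{i+1} − x_{i+1}·y_i:
  17, 20, 42, 11  ⇒  2A = 90, A = 45.
Then Σ (x_i + x_{i+1})·c_i = -310, so x̄ = -310 / (6·45) = -31/27.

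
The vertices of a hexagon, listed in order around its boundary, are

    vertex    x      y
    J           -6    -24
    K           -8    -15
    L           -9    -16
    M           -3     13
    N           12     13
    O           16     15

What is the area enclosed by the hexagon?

395.5

Cross-terms: -102, -7, -165, -195, -28, -294  ⇒  Σ = -791
Area = |Σ|/2 = 395.5.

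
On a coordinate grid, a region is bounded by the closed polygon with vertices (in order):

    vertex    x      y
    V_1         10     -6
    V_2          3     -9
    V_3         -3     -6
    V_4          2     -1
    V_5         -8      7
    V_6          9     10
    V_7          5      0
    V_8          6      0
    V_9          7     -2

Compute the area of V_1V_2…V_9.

161.5

Apply the surveyor's formula: 2A = Σ (x_i·y_{i+1} − x_{i+1}·y_i), indices taken mod 9.
Σ = (-72) + (-45) + (15) + (6) + (-143) + (-50) + (0) + (-12) + (-22) = -323
Area = |Σ|/2 = 161.5.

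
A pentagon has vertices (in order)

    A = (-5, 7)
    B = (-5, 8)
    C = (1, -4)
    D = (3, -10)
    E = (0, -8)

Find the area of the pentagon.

27.5

Σ = (-5) + (12) + (2) + (-24) + (-40) = -55
Area = |Σ|/2 = 27.5.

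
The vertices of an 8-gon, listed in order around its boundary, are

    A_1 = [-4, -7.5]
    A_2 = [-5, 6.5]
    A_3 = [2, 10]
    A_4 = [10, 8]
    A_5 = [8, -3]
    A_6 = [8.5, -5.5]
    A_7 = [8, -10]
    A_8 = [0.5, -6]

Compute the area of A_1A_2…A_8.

Apply the shoelace formula: 2A = Σ (x_i·y_{i+1} − x_{i+1}·y_i), indices taken mod 8.
Σ = (-63.5) + (-63) + (-84) + (-94) + (-18.5) + (-41) + (-43) + (-27.75) = -434.75
Area = |Σ|/2 = 217.375.

217.375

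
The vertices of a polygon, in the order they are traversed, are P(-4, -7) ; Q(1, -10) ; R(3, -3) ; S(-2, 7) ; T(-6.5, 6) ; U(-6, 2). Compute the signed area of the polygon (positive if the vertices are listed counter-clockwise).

Apply Gauss's area formula: 2A = Σ (x_i·y_{i+1} − x_{i+1}·y_i), indices taken mod 6.
Cross-terms: 47, 27, 15, 33.5, 23, 50  ⇒  Σ = 195.5
Signed area = Σ/2 = 97.75 (positive ⇒ counter-clockwise traversal).

97.75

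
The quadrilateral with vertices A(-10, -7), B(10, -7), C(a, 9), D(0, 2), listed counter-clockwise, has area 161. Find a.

The doubled signed area Σ (x_i y_{i+1} − x_{i+1} y_i) is linear in a.
With a=0 it equals 250; the coefficient of a is 9 (from the two edges through C).
So 9·a + 250 = 2·161 = 322 ⇒ a = 8.

8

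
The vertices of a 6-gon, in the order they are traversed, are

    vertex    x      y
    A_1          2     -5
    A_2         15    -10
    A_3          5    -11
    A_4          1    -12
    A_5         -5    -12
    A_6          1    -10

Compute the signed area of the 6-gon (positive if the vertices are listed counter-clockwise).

-52

Apply the shoelace (surveyor's) formula: 2A = Σ (x_i·y_{i+1} − x_{i+1}·y_i), indices taken mod 6.
A_1→A_2: (2)(-10) − (15)(-5) = 55
A_2→A_3: (15)(-11) − (5)(-10) = -115
A_3→A_4: (5)(-12) − (1)(-11) = -49
A_4→A_5: (1)(-12) − (-5)(-12) = -72
A_5→A_6: (-5)(-10) − (1)(-12) = 62
A_6→A_1: (1)(-5) − (2)(-10) = 15
Σ = -104
Signed area = Σ/2 = -52 (negative ⇒ clockwise traversal).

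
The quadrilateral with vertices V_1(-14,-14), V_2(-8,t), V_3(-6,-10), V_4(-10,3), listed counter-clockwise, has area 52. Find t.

-9

The doubled signed area Σ (x_i y_{i+1} − x_{i+1} y_i) is linear in t.
With t=0 it equals 32; the coefficient of t is -8 (from the two edges through V_2).
So -8·t + 32 = 2·52 = 104 ⇒ t = -9.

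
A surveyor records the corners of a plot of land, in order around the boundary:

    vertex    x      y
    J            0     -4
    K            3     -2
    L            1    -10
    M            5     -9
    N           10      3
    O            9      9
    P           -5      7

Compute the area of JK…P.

160.5

Apply the shoelace (surveyor's) formula: 2A = Σ (x_i·y_{i+1} − x_{i+1}·y_i), indices taken mod 7.
Cross-terms: 12, -28, 41, 105, 63, 108, 20  ⇒  Σ = 321
Area = |Σ|/2 = 160.5.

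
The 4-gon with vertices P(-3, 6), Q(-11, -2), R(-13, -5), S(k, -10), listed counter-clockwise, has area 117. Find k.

Write out the shoelace sum; only the two edges meeting at S involve k:
2·Area = [((-13)·(-10) − k·(-5)) + (k·6 − (-3)·(-10))] + 101
       = 11·k + 201 = 234
⇒ k = 3.

3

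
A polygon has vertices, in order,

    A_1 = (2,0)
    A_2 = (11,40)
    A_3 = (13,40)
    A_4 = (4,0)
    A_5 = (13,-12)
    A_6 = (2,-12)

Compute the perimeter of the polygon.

|A_1A_2| = √((9)² + (40)²) = √1681 = 41
|A_2A_3| = √((2)² + (0)²) = √4 = 2
|A_3A_4| = √((-9)² + (-40)²) = √1681 = 41
|A_4A_5| = √((9)² + (-12)²) = √225 = 15
|A_5A_6| = √((-11)² + (0)²) = √121 = 11
|A_6A_1| = √((0)² + (12)²) = √144 = 12
Perimeter = 41 + 2 + 41 + 15 + 11 + 12 = 122.

122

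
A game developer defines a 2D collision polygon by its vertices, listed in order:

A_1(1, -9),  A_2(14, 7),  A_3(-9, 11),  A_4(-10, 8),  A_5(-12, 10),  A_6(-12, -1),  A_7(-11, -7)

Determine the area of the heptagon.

347.5

Apply the shoelace formula: 2A = Σ (x_i·y_{i+1} − x_{i+1}·y_i), indices taken mod 7.
Σ = (133) + (217) + (38) + (-4) + (132) + (73) + (106) = 695
Area = |Σ|/2 = 347.5.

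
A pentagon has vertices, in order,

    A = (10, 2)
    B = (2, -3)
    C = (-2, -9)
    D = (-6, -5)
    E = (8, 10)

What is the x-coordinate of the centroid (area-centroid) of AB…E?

Apply the shoelace formula. First the cross-terms c_i = x_i·y_{i+1} − x_{i+1}·y_i:
  -34, -24, -44, -20, -84  ⇒  2A = -206, A = -103.
Then Σ (x_i + x_{i+1})·c_i = -1608, so x̄ = -1608 / (6·(-103)) = 268/103.

268/103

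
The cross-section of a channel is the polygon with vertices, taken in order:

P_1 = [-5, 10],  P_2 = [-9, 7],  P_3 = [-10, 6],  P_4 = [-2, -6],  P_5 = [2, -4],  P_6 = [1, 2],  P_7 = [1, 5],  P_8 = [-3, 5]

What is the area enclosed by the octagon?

Apply the surveyor's formula: 2A = Σ (x_i·y_{i+1} − x_{i+1}·y_i), indices taken mod 8.
Cross-terms: 55, 16, 72, 20, 8, 3, 20, -5  ⇒  Σ = 189
Area = |Σ|/2 = 94.5.

94.5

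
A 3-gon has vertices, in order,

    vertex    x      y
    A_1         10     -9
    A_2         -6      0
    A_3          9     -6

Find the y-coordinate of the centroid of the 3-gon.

Apply the surveyor's formula. First the cross-terms c_i = x_i·y_{i+1} − x_{i+1}·y_i:
  -54, 36, -21  ⇒  2A = -39, A = -19.5.
Then Σ (y_i + y_{i+1})·c_i = 585, so ȳ = 585 / (6·(-19.5)) = -5.

-5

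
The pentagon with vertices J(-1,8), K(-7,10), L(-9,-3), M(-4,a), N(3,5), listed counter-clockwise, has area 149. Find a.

Write out the shoelace sum; only the two edges meeting at M involve a:
2·Area = [((-9)·a − (-4)·(-3)) + ((-4)·5 − 3·a)] + 186
       = -12·a + 154 = 298
⇒ a = -12.

-12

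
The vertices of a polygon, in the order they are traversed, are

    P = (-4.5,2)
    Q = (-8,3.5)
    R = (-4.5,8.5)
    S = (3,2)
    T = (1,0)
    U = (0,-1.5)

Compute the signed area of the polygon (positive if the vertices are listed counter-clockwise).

Apply the surveyor's formula: 2A = Σ (x_i·y_{i+1} − x_{i+1}·y_i), indices taken mod 6.
Σ = (0.25) + (-52.25) + (-34.5) + (-2) + (-1.5) + (-6.75) = -96.75
Signed area = Σ/2 = -48.375 (negative ⇒ clockwise traversal).

-48.375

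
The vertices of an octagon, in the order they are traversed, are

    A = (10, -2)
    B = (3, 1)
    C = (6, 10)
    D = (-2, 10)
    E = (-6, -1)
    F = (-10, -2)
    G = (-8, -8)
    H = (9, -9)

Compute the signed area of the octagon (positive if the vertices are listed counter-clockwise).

Apply the shoelace formula: 2A = Σ (x_i·y_{i+1} − x_{i+1}·y_i), indices taken mod 8.
Σ = (16) + (24) + (80) + (62) + (2) + (64) + (144) + (72) = 464
Signed area = Σ/2 = 232 (positive ⇒ counter-clockwise traversal).

232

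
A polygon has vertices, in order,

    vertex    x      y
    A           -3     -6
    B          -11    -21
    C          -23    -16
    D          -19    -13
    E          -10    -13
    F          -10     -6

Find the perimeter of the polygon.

58

|AB| = √((-8)² + (-15)²) = √289 = 17
|BC| = √((-12)² + (5)²) = √169 = 13
|CD| = √((4)² + (3)²) = √25 = 5
|DE| = √((9)² + (0)²) = √81 = 9
|EF| = √((0)² + (7)²) = √49 = 7
|FA| = √((7)² + (0)²) = √49 = 7
Perimeter = 17 + 13 + 5 + 9 + 7 + 7 = 58.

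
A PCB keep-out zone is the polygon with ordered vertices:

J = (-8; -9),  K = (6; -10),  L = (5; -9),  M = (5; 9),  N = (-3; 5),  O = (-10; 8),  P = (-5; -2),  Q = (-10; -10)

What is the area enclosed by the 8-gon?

Apply the shoelace (surveyor's) formula: 2A = Σ (x_i·y_{i+1} − x_{i+1}·y_i), indices taken mod 8.
Cross-terms: 134, -4, 90, 52, 26, 60, 30, 10  ⇒  Σ = 398
Area = |Σ|/2 = 199.

199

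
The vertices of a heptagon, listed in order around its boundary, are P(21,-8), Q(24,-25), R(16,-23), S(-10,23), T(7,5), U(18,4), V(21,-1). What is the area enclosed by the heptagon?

Apply the shoelace (surveyor's) formula: 2A = Σ (x_i·y_{i+1} − x_{i+1}·y_i), indices taken mod 7.
P→Q: (21)(-25) − (24)(-8) = -333
Q→R: (24)(-23) − (16)(-25) = -152
R→S: (16)(23) − (-10)(-23) = 138
S→T: (-10)(5) − (7)(23) = -211
T→U: (7)(4) − (18)(5) = -62
U→V: (18)(-1) − (21)(4) = -102
V→P: (21)(-8) − (21)(-1) = -147
Σ = -869
Area = |Σ|/2 = 434.5.

434.5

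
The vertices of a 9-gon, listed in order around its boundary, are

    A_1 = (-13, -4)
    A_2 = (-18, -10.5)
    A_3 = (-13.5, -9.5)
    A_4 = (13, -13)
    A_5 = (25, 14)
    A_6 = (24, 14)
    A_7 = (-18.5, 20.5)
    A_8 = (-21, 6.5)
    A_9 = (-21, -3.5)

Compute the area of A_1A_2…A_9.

Apply Gauss's area formula: 2A = Σ (x_i·y_{i+1} − x_{i+1}·y_i), indices taken mod 9.
A_1→A_2: (-13)(-10.5) − (-18)(-4) = 64.5
A_2→A_3: (-18)(-9.5) − (-13.5)(-10.5) = 29.25
A_3→A_4: (-13.5)(-13) − (13)(-9.5) = 299
A_4→A_5: (13)(14) − (25)(-13) = 507
A_5→A_6: (25)(14) − (24)(14) = 14
A_6→A_7: (24)(20.5) − (-18.5)(14) = 751
A_7→A_8: (-18.5)(6.5) − (-21)(20.5) = 310.25
A_8→A_9: (-21)(-3.5) − (-21)(6.5) = 210
A_9→A_1: (-21)(-4) − (-13)(-3.5) = 38.5
Σ = 2223.5
Area = |Σ|/2 = 1111.75.

1111.75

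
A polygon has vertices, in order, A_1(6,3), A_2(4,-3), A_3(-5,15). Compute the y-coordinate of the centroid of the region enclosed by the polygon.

Apply the surveyor's formula. First the cross-terms c_i = x_i·y_{i+1} − x_{i+1}·y_i:
  -30, 45, -105  ⇒  2A = -90, A = -45.
Then Σ (y_i + y_{i+1})·c_i = -1350, so ȳ = -1350 / (6·(-45)) = 5.

5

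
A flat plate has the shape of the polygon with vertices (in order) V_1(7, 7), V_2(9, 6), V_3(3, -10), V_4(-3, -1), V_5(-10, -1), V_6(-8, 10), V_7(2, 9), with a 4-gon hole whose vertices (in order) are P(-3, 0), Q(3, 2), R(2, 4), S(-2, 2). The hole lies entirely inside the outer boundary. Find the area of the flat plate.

Outer boundary:
V_1→V_2: (7)(6) − (9)(7) = -21
V_2→V_3: (9)(-10) − (3)(6) = -108
V_3→V_4: (3)(-1) − (-3)(-10) = -33
V_4→V_5: (-3)(-1) − (-10)(-1) = -7
V_5→V_6: (-10)(10) − (-8)(-1) = -108
V_6→V_7: (-8)(9) − (2)(10) = -92
V_7→V_1: (2)(7) − (7)(9) = -49
Σ = -418
Area = |Σ|/2 = 209.
Hole:
Cross-terms: -6, 8, 12, 6  ⇒  Σ = 20
Area = |Σ|/2 = 10.
Net area = 209 − 10 = 199.

199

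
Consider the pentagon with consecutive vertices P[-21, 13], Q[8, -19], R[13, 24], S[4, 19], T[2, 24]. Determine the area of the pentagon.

736.5

Apply the surveyor's formula: 2A = Σ (x_i·y_{i+1} − x_{i+1}·y_i), indices taken mod 5.
Σ = (295) + (439) + (151) + (58) + (530) = 1473
Area = |Σ|/2 = 736.5.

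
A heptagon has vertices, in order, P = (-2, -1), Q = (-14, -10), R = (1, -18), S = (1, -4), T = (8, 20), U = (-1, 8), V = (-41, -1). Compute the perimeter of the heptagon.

|PQ| = √((-12)² + (-9)²) = √225 = 15
|QR| = √((15)² + (-8)²) = √289 = 17
|RS| = √((0)² + (14)²) = √196 = 14
|ST| = √((7)² + (24)²) = √625 = 25
|TU| = √((-9)² + (-12)²) = √225 = 15
|UV| = √((-40)² + (-9)²) = √1681 = 41
|VP| = √((39)² + (0)²) = √1521 = 39
Perimeter = 15 + 17 + 14 + 25 + 15 + 41 + 39 = 166.

166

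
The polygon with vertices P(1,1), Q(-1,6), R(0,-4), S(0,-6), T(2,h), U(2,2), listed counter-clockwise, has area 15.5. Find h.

-2

The doubled signed area Σ (x_i y_{i+1} − x_{i+1} y_i) is linear in h.
With h=0 it equals 27; the coefficient of h is -2 (from the two edges through T).
So -2·h + 27 = 2·15.5 = 31 ⇒ h = -2.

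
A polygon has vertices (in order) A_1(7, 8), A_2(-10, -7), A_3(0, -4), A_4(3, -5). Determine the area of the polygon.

71

Cross-terms: 31, 40, 12, 59  ⇒  Σ = 142
Area = |Σ|/2 = 71.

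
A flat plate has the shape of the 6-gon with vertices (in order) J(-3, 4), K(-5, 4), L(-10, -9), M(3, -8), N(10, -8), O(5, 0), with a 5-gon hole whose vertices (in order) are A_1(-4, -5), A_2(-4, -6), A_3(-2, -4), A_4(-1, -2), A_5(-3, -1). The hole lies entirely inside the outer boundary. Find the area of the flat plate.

Outer boundary:
Apply the surveyor's formula: 2A = Σ (x_i·y_{i+1} − x_{i+1}·y_i), indices taken mod 6.
J→K: (-3)(4) − (-5)(4) = 8
K→L: (-5)(-9) − (-10)(4) = 85
L→M: (-10)(-8) − (3)(-9) = 107
M→N: (3)(-8) − (10)(-8) = 56
N→O: (10)(0) − (5)(-8) = 40
O→J: (5)(4) − (-3)(0) = 20
Σ = 316
Area = |Σ|/2 = 158.
Hole:
Apply the surveyor's formula: 2A = Σ (x_i·y_{i+1} − x_{i+1}·y_i), indices taken mod 5.
Cross-terms: 4, 4, 0, -5, 11  ⇒  Σ = 14
Area = |Σ|/2 = 7.
Net area = 158 − 7 = 151.

151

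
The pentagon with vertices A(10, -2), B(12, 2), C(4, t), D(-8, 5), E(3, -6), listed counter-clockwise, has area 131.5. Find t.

Write out the shoelace sum; only the two edges meeting at C involve t:
2·Area = [(12·t − 4·2) + (4·5 − (-8)·t)] + 131
       = 20·t + 143 = 263
⇒ t = 6.

6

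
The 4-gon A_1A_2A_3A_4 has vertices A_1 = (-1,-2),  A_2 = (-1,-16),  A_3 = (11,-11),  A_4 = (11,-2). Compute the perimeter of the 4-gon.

48

|A_1A_2| = √((0)² + (-14)²) = √196 = 14
|A_2A_3| = √((12)² + (5)²) = √169 = 13
|A_3A_4| = √((0)² + (9)²) = √81 = 9
|A_4A_1| = √((-12)² + (0)²) = √144 = 12
Perimeter = 14 + 13 + 9 + 12 = 48.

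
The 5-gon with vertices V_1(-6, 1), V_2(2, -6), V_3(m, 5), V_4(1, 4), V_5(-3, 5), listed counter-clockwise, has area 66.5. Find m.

The doubled signed area Σ (x_i y_{i+1} − x_{i+1} y_i) is linear in m.
With m=0 it equals 83; the coefficient of m is 10 (from the two edges through V_3).
So 10·m + 83 = 2·66.5 = 133 ⇒ m = 5.

5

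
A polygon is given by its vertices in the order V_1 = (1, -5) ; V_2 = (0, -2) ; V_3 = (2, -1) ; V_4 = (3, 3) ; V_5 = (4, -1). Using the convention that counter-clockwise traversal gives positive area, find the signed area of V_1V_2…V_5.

-11.5

Apply the shoelace formula: 2A = Σ (x_i·y_{i+1} − x_{i+1}·y_i), indices taken mod 5.
Cross-terms: -2, 4, 9, -15, -19  ⇒  Σ = -23
Signed area = Σ/2 = -11.5 (negative ⇒ clockwise traversal).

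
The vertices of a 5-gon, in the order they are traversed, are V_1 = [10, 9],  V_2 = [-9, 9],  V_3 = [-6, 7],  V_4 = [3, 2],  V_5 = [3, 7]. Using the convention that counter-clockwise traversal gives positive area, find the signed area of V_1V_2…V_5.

V_1→V_2: (10)(9) − (-9)(9) = 171
V_2→V_3: (-9)(7) − (-6)(9) = -9
V_3→V_4: (-6)(2) − (3)(7) = -33
V_4→V_5: (3)(7) − (3)(2) = 15
V_5→V_1: (3)(9) − (10)(7) = -43
Σ = 101
Signed area = Σ/2 = 50.5 (positive ⇒ counter-clockwise traversal).

50.5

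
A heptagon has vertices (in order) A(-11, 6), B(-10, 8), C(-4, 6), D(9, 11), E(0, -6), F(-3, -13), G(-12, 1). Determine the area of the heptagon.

A→B: (-11)(8) − (-10)(6) = -28
B→C: (-10)(6) − (-4)(8) = -28
C→D: (-4)(11) − (9)(6) = -98
D→E: (9)(-6) − (0)(11) = -54
E→F: (0)(-13) − (-3)(-6) = -18
F→G: (-3)(1) − (-12)(-13) = -159
G→A: (-12)(6) − (-11)(1) = -61
Σ = -446
Area = |Σ|/2 = 223.

223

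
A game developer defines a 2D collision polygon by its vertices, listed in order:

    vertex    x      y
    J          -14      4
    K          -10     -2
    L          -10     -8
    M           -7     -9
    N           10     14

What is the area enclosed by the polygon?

Σ = (68) + (60) + (34) + (-8) + (236) = 390
Area = |Σ|/2 = 195.

195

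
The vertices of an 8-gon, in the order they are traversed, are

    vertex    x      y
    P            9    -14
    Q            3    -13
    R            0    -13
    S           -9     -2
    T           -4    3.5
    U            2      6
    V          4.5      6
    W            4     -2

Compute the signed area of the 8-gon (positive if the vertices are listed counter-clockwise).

-193.75

P→Q: (9)(-13) − (3)(-14) = -75
Q→R: (3)(-13) − (0)(-13) = -39
R→S: (0)(-2) − (-9)(-13) = -117
S→T: (-9)(3.5) − (-4)(-2) = -39.5
T→U: (-4)(6) − (2)(3.5) = -31
U→V: (2)(6) − (4.5)(6) = -15
V→W: (4.5)(-2) − (4)(6) = -33
W→P: (4)(-14) − (9)(-2) = -38
Σ = -387.5
Signed area = Σ/2 = -193.75 (negative ⇒ clockwise traversal).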